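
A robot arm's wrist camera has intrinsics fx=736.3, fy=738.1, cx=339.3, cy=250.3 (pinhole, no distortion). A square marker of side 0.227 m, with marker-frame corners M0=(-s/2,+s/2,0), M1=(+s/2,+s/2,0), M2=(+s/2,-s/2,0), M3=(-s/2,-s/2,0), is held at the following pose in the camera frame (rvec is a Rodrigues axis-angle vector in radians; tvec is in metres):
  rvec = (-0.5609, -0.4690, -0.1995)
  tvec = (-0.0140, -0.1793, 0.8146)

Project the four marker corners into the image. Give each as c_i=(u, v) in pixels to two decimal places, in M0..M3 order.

c0=(257.42, 168.25) c1=(447.74, 167.76) c2=(379.79, 26.10) c3=(205.06, 7.59)

Intrinsics K: fx=736.3, fy=738.1, cx=339.3, cy=250.3
Marker side s = 0.227 m; corners in marker frame (Z=0):
  M0 = (-0.1135, +0.1135, 0)
  M1 = (+0.1135, +0.1135, 0)
  M2 = (+0.1135, -0.1135, 0)
  M3 = (-0.1135, -0.1135, 0)
rvec = (-0.5609, -0.4690, -0.1995), |rvec| = θ = 0.75787 rad = 43.423°
Rodrigues: sinθ=0.68738, 1−cosθ=0.27370; R = I + sinθ·[k]× + (1−cosθ)·[k]×²:
    [+0.87622 +0.30630 -0.37205]
    [-0.05559 +0.83112 +0.55331]
    [+0.47870 -0.46414 +0.74527]
t = (-0.0140, -0.1793, 0.8146) m
M0: Pc = R·M0+t = (-0.07869, -0.07866, +0.70759); u = 736.3·(-0.07869)/0.70759 + 339.3 = 257.4212, v = 738.1·(-0.07866)/0.70759 + 250.3 = 168.2491
M1: Pc = R·M1+t = (+0.12022, -0.09128, +0.81625); u = 736.3·(+0.12022)/0.81625 + 339.3 = 447.7404, v = 738.1·(-0.09128)/0.81625 + 250.3 = 167.7618
M2: Pc = R·M2+t = (+0.05069, -0.27994, +0.92161); u = 736.3·(+0.05069)/0.92161 + 339.3 = 379.7943, v = 738.1·(-0.27994)/0.92161 + 250.3 = 26.1011
M3: Pc = R·M3+t = (-0.14822, -0.26732, +0.81295); u = 736.3·(-0.14822)/0.81295 + 339.3 = 205.0587, v = 738.1·(-0.26732)/0.81295 + 250.3 = 7.5899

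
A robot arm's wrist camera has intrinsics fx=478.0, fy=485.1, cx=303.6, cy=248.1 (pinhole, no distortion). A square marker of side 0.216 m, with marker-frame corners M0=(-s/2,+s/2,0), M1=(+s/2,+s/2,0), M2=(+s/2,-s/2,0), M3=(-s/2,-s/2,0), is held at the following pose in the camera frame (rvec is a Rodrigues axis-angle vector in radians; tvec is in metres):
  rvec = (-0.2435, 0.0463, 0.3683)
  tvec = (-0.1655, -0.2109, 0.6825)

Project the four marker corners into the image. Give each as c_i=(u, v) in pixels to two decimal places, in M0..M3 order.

Intrinsics K: fx=478.0, fy=485.1, cx=303.6, cy=248.1
Marker side s = 0.216 m; corners in marker frame (Z=0):
  M0 = (-0.1080, +0.1080, 0)
  M1 = (+0.1080, +0.1080, 0)
  M2 = (+0.1080, -0.1080, 0)
  M3 = (-0.1080, -0.1080, 0)
rvec = (-0.2435, 0.0463, 0.3683), |rvec| = θ = 0.44394 rad = 25.436°
Rodrigues: sinθ=0.42950, 1−cosθ=0.09693; R = I + sinθ·[k]× + (1−cosθ)·[k]×²:
    [+0.93223 -0.36187 +0.00069]
    [+0.35078 +0.90412 +0.24397]
    [-0.08890 -0.22719 +0.96978]
t = (-0.1655, -0.2109, 0.6825) m
M0: Pc = R·M0+t = (-0.30526, -0.15114, +0.66756); u = 478.0·(-0.30526)/0.66756 + 303.6 = 85.0213, v = 485.1·(-0.15114)/0.66756 + 248.1 = 138.2719
M1: Pc = R·M1+t = (-0.10390, -0.07537, +0.64836); u = 478.0·(-0.10390)/0.64836 + 303.6 = 226.9999, v = 485.1·(-0.07537)/0.64836 + 248.1 = 191.7079
M2: Pc = R·M2+t = (-0.02574, -0.27066, +0.69744); u = 478.0·(-0.02574)/0.69744 + 303.6 = 285.9602, v = 485.1·(-0.27066)/0.69744 + 248.1 = 59.8420
M3: Pc = R·M3+t = (-0.22710, -0.34643, +0.71664); u = 478.0·(-0.22710)/0.71664 + 303.6 = 152.1241, v = 485.1·(-0.34643)/0.71664 + 248.1 = 13.5986

c0=(85.02, 138.27) c1=(227.00, 191.71) c2=(285.96, 59.84) c3=(152.12, 13.60)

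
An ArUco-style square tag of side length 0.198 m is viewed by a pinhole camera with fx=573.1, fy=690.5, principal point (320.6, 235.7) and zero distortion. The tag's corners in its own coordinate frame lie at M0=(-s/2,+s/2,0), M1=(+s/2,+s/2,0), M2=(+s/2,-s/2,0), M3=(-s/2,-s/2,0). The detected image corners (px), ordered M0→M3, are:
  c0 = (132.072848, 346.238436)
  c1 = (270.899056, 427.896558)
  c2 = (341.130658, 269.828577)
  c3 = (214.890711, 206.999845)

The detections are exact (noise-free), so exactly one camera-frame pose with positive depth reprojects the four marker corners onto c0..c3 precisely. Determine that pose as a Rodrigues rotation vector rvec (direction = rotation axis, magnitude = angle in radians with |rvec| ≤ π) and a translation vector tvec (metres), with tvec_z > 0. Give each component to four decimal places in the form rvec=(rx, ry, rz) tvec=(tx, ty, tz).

Intrinsics K: fx=573.1, fy=690.5, cx=320.6, cy=235.7
Marker side s = 0.198 m; corners in marker frame (Z=0):
  M0 = (-0.0990, +0.0990, 0)
  M1 = (+0.0990, +0.0990, 0)
  M2 = (+0.0990, -0.0990, 0)
  M3 = (-0.0990, -0.0990, 0)
Detected image corners:
  c0 = (132.072848, 346.238436) px
  c1 = (270.899056, 427.896558) px
  c2 = (341.130658, 269.828577) px
  c3 = (214.890711, 206.999845) px
Planar DLT: solve 8×8 A·h = b for H (H[2,2]=1):
  H  [+591.14485 -546.43482 +240.17651]
  H  [+262.43935 +541.94007 +306.72695]
  H  [-0.31753 -0.66297 +1.00000]
B = K⁻¹H; ‖b₁‖=1.342158, ‖b₂‖=1.342158; λ = 2/(‖b₁‖+‖b₂‖) = 0.745069, sign → tz>0 ⇒ λ=+0.745069
r₁ = λ·B[:,0] = (+0.90088,+0.36394,-0.23658); r₂ = λ·B[:,1] = (-0.43407,+0.75338,-0.49396)
r₃ = r₁×r₂ = (-0.00153,+0.54769,+0.83668); SVD([r₁ r₂ r₃]) → R = UVᵀ:
  R  [+0.90088 -0.43407 -0.00153]
  R  [+0.36394 +0.75338 +0.54769]
  R  [-0.23658 -0.49396 +0.83668]
t = (-0.10456, +0.07664, +0.74507) m
tr R = 2.490935; θ = arccos((tr R − 1)/2) = 0.729561 rad = 41.801°
axis k = ((R−Rᵀ)₃₂, (R−Rᵀ)₁₃, (R−Rᵀ)₂₁) / (2 sinθ) = (-0.781387, +0.176321, +0.598619)
rvec = θ·k = (-0.570069, +0.128637, +0.436729)

rvec=(-0.5701, 0.1286, 0.4367) tvec=(-0.1046, 0.0766, 0.7451)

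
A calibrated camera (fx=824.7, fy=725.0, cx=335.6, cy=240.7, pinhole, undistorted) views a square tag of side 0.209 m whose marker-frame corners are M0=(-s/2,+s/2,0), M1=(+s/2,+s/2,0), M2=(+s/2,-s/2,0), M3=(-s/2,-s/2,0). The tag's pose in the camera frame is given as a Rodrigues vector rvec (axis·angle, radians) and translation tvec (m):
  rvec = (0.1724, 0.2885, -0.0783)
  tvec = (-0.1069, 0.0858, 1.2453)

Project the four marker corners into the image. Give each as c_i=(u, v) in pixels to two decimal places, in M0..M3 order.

c0=(210.38, 349.50) c1=(337.99, 348.43) c2=(323.48, 227.22) c3=(193.22, 234.14)

Intrinsics K: fx=824.7, fy=725.0, cx=335.6, cy=240.7
Marker side s = 0.209 m; corners in marker frame (Z=0):
  M0 = (-0.1045, +0.1045, 0)
  M1 = (+0.1045, +0.1045, 0)
  M2 = (+0.1045, -0.1045, 0)
  M3 = (-0.1045, -0.1045, 0)
rvec = (0.1724, 0.2885, -0.0783), |rvec| = θ = 0.34509 rad = 19.772°
Rodrigues: sinθ=0.33828, 1−cosθ=0.05895; R = I + sinθ·[k]× + (1−cosθ)·[k]×²:
    [+0.95576 +0.10138 +0.27613]
    [-0.05213 +0.98225 -0.18018]
    [-0.28949 +0.15782 +0.94408]
t = (-0.1069, 0.0858, 1.2453) m
M0: Pc = R·M0+t = (-0.19618, +0.19389, +1.29204); u = 824.7·(-0.19618)/1.29204 + 335.6 = 210.3782, v = 725.0·(+0.19389)/1.29204 + 240.7 = 349.4985
M1: Pc = R·M1+t = (+0.00357, +0.18300, +1.23154); u = 824.7·(+0.00357)/1.23154 + 335.6 = 337.9913, v = 725.0·(+0.18300)/1.23154 + 240.7 = 348.4294
M2: Pc = R·M2+t = (-0.01762, -0.02229, +1.19856); u = 824.7·(-0.01762)/1.19856 + 335.6 = 323.4781, v = 725.0·(-0.02229)/1.19856 + 240.7 = 227.2151
M3: Pc = R·M3+t = (-0.21737, -0.01140, +1.25906); u = 824.7·(-0.21737)/1.25906 + 335.6 = 193.2193, v = 725.0·(-0.01140)/1.25906 + 240.7 = 234.1371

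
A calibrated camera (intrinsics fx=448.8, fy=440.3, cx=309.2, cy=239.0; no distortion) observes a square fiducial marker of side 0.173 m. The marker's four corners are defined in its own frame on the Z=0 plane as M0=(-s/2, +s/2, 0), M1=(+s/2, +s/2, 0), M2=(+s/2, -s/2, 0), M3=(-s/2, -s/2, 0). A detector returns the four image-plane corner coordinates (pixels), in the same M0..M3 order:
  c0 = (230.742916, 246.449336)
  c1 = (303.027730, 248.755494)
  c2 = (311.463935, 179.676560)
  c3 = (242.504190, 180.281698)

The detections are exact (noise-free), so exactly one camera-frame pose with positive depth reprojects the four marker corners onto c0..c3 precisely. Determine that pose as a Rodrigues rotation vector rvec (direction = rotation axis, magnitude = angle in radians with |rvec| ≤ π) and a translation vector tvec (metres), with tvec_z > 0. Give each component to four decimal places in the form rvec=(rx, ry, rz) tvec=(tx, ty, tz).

rvec=(-0.3383, 0.2508, 0.0695) tvec=(-0.0878, -0.0617, 1.0401)

Intrinsics K: fx=448.8, fy=440.3, cx=309.2, cy=239.0
Marker side s = 0.173 m; corners in marker frame (Z=0):
  M0 = (-0.0865, +0.0865, 0)
  M1 = (+0.0865, +0.0865, 0)
  M2 = (+0.0865, -0.0865, 0)
  M3 = (-0.0865, -0.0865, 0)
Detected image corners:
  c0 = (230.742916, 246.449336) px
  c1 = (303.027730, 248.755494) px
  c2 = (311.463935, 179.676560) px
  c3 = (242.504190, 180.281698) px
Planar DLT: solve 8×8 A·h = b for H (H[2,2]=1):
  H  [+341.34461 -142.11228 +271.32056]
  H  [-47.68396 +325.03430 +212.88333]
  H  [-0.24499 -0.30719 +1.00000]
B = K⁻¹H; ‖b₁‖=0.961423, ‖b₂‖=0.961423; λ = 2/(‖b₁‖+‖b₂‖) = 1.040125, sign → tz>0 ⇒ λ=+1.040125
r₁ = λ·B[:,0] = (+0.96665,+0.02568,-0.25482); r₂ = λ·B[:,1] = (-0.10923,+0.94127,-0.31951)
r₃ = r₁×r₂ = (+0.23165,+0.33669,+0.91268); SVD([r₁ r₂ r₃]) → R = UVᵀ:
  R  [+0.96665 -0.10923 +0.23165]
  R  [+0.02568 +0.94127 +0.33669]
  R  [-0.25482 -0.31951 +0.91268]
t = (-0.08779, -0.06170, +1.04012) m
tr R = 2.820590; θ = arccos((tr R − 1)/2) = 0.426800 rad = 24.454°
axis k = ((R−Rᵀ)₃₂, (R−Rᵀ)₁₃, (R−Rᵀ)₂₁) / (2 sinθ) = (-0.792589, +0.587582, +0.162943)
rvec = θ·k = (-0.338277, +0.250780, +0.069544)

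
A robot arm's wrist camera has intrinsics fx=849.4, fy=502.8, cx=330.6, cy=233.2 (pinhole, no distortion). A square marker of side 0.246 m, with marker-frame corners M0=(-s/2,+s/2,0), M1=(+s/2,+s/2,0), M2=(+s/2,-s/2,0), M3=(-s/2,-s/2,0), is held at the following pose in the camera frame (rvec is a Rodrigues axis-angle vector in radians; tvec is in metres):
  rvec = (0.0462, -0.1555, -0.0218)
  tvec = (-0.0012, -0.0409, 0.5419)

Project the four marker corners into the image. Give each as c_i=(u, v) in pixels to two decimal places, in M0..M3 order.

Intrinsics K: fx=849.4, fy=502.8, cx=330.6, cy=233.2
Marker side s = 0.246 m; corners in marker frame (Z=0):
  M0 = (-0.1230, +0.1230, 0)
  M1 = (+0.1230, +0.1230, 0)
  M2 = (+0.1230, -0.1230, 0)
  M3 = (-0.1230, -0.1230, 0)
rvec = (0.0462, -0.1555, -0.0218), |rvec| = θ = 0.16368 rad = 9.378°
Rodrigues: sinθ=0.16295, 1−cosθ=0.01337; R = I + sinθ·[k]× + (1−cosθ)·[k]×²:
    [+0.98770 +0.01812 -0.15531]
    [-0.02529 +0.99870 -0.04430]
    [+0.15430 +0.04769 +0.98687]
t = (-0.0012, -0.0409, 0.5419) m
M0: Pc = R·M0+t = (-0.12046, +0.08505, +0.52879); u = 849.4·(-0.12046)/0.52879 + 330.6 = 137.1050, v = 502.8·(+0.08505)/0.52879 + 233.2 = 314.0706
M1: Pc = R·M1+t = (+0.12252, +0.07883, +0.56674); u = 849.4·(+0.12252)/0.56674 + 330.6 = 514.2185, v = 502.8·(+0.07883)/0.56674 + 233.2 = 303.1354
M2: Pc = R·M2+t = (+0.11806, -0.16685, +0.55501); u = 849.4·(+0.11806)/0.55501 + 330.6 = 511.2780, v = 502.8·(-0.16685)/0.55501 + 233.2 = 82.0466
M3: Pc = R·M3+t = (-0.12492, -0.16063, +0.51706); u = 849.4·(-0.12492)/0.51706 + 330.6 = 125.3930, v = 502.8·(-0.16063)/0.51706 + 233.2 = 76.9990

c0=(137.11, 314.07) c1=(514.22, 303.14) c2=(511.28, 82.05) c3=(125.39, 77.00)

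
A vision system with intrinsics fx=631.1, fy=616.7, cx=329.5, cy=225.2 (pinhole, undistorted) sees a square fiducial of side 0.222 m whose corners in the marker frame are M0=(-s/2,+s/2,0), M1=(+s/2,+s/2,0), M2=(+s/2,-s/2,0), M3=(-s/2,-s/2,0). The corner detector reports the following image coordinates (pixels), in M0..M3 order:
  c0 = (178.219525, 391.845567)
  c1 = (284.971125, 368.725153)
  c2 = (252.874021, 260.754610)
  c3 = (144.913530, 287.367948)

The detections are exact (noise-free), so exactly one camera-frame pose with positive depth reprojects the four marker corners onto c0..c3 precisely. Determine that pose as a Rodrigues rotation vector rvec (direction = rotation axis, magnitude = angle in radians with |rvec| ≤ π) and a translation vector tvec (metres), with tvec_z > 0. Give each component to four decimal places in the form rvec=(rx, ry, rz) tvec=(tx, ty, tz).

rvec=(0.1287, 0.1401, -0.2590) tvec=(-0.2207, 0.2019, 1.2126)

Intrinsics K: fx=631.1, fy=616.7, cx=329.5, cy=225.2
Marker side s = 0.222 m; corners in marker frame (Z=0):
  M0 = (-0.1110, +0.1110, 0)
  M1 = (+0.1110, +0.1110, 0)
  M2 = (+0.1110, -0.1110, 0)
  M3 = (-0.1110, -0.1110, 0)
Detected image corners:
  c0 = (178.219525, 391.845567) px
  c1 = (284.971125, 368.725153) px
  c2 = (252.874021, 260.754610) px
  c3 = (144.913530, 287.367948) px
Planar DLT: solve 8×8 A·h = b for H (H[2,2]=1):
  H  [+456.18464 +166.59902 +214.64917]
  H  [-153.54369 +507.64552 +327.87626]
  H  [-0.12718 +0.08946 +1.00000]
B = K⁻¹H; ‖b₁‖=0.824678, ‖b₂‖=0.824678; λ = 2/(‖b₁‖+‖b₂‖) = 1.212594, sign → tz>0 ⇒ λ=+1.212594
r₁ = λ·B[:,0] = (+0.95703,-0.24559,-0.15421); r₂ = λ·B[:,1] = (+0.26346,+0.95855,+0.10848)
r₃ = r₁×r₂ = (+0.12118,-0.14445,+0.98206); SVD([r₁ r₂ r₃]) → R = UVᵀ:
  R  [+0.95703 +0.26346 +0.12118]
  R  [-0.24559 +0.95855 -0.14445]
  R  [-0.15421 +0.10848 +0.98206]
t = (-0.22067, +0.20189, +1.21259) m
tr R = 2.897642; θ = arccos((tr R − 1)/2) = 0.321315 rad = 18.410°
axis k = ((R−Rᵀ)₃₂, (R−Rᵀ)₁₃, (R−Rᵀ)₂₁) / (2 sinθ) = (+0.400443, +0.436005, -0.805944)
rvec = θ·k = (+0.128668, +0.140095, -0.258962)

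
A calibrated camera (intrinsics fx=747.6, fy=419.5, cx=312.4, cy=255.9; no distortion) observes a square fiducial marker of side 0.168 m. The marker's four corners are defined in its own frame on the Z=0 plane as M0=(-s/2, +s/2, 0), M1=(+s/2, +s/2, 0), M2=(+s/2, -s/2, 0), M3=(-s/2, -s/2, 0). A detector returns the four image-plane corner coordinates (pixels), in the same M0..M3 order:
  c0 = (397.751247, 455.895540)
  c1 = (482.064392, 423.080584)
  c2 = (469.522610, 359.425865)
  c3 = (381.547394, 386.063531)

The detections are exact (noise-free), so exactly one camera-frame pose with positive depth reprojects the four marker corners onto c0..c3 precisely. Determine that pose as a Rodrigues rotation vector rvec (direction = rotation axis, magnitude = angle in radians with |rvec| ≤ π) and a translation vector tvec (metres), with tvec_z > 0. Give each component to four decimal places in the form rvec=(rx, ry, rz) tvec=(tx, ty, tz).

Intrinsics K: fx=747.6, fy=419.5, cx=312.4, cy=255.9
Marker side s = 0.168 m; corners in marker frame (Z=0):
  M0 = (-0.0840, +0.0840, 0)
  M1 = (+0.0840, +0.0840, 0)
  M2 = (+0.0840, -0.0840, 0)
  M3 = (-0.0840, -0.0840, 0)
Detected image corners:
  c0 = (397.751247, 455.895540) px
  c1 = (482.064392, 423.080584) px
  c2 = (469.522610, 359.425865) px
  c3 = (381.547394, 386.063531) px
Planar DLT: solve 8×8 A·h = b for H (H[2,2]=1):
  H  [+779.92116 +149.88618 +435.04685]
  H  [+73.68741 +457.23701 +405.76559]
  H  [+0.61771 +0.14998 +1.00000]
B = K⁻¹H; ‖b₁‖=1.019032, ‖b₂‖=1.019032; λ = 2/(‖b₁‖+‖b₂‖) = 0.981324, sign → tz>0 ⇒ λ=+0.981324
r₁ = λ·B[:,0] = (+0.77045,-0.19740,+0.60617); r₂ = λ·B[:,1] = (+0.13524,+0.97982,+0.14718)
r₃ = r₁×r₂ = (-0.62299,-0.03141,+0.78160); SVD([r₁ r₂ r₃]) → R = UVᵀ:
  R  [+0.77045 +0.13524 -0.62299]
  R  [-0.19740 +0.97982 -0.03141]
  R  [+0.60617 +0.14718 +0.78160]
t = (+0.16099, +0.35058, +0.98132) m
tr R = 2.531866; θ = arccos((tr R − 1)/2) = 0.698305 rad = 40.010°
axis k = ((R−Rᵀ)₃₂, (R−Rᵀ)₁₃, (R−Rᵀ)₂₁) / (2 sinθ) = (+0.138890, -0.955922, -0.258695)
rvec = θ·k = (+0.096987, -0.667525, -0.180648)

rvec=(0.0970, -0.6675, -0.1806) tvec=(0.1610, 0.3506, 0.9813)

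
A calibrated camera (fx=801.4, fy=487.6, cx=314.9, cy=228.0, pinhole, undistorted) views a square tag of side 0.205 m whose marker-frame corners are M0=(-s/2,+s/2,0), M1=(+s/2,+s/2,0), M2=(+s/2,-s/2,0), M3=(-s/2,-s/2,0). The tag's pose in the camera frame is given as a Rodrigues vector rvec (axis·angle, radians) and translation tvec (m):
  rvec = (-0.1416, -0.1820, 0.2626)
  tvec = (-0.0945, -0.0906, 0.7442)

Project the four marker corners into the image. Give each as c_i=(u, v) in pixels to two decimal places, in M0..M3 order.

c0=(70.49, 214.09) c1=(290.94, 250.98) c2=(343.65, 127.06) c3=(135.39, 86.35)

Intrinsics K: fx=801.4, fy=487.6, cx=314.9, cy=228.0
Marker side s = 0.205 m; corners in marker frame (Z=0):
  M0 = (-0.1025, +0.1025, 0)
  M1 = (+0.1025, +0.1025, 0)
  M2 = (+0.1025, -0.1025, 0)
  M3 = (-0.1025, -0.1025, 0)
rvec = (-0.1416, -0.1820, 0.2626), |rvec| = θ = 0.34948 rad = 20.023°
Rodrigues: sinθ=0.34241, 1−cosθ=0.06045; R = I + sinθ·[k]× + (1−cosθ)·[k]×²:
    [+0.94948 -0.24453 -0.19672]
    [+0.27004 +0.95595 +0.11508]
    [+0.15991 -0.16239 +0.97368]
t = (-0.0945, -0.0906, 0.7442) m
M0: Pc = R·M0+t = (-0.21689, -0.02029, +0.71116); u = 801.4·(-0.21689)/0.71116 + 314.9 = 70.4946, v = 487.6·(-0.02029)/0.71116 + 228.0 = 214.0851
M1: Pc = R·M1+t = (-0.02224, +0.03506, +0.74395); u = 801.4·(-0.02224)/0.74395 + 314.9 = 290.9389, v = 487.6·(+0.03506)/0.74395 + 228.0 = 250.9817
M2: Pc = R·M2+t = (+0.02789, -0.16091, +0.77724); u = 801.4·(+0.02789)/0.77724 + 314.9 = 343.6528, v = 487.6·(-0.16091)/0.77724 + 228.0 = 127.0559
M3: Pc = R·M3+t = (-0.16676, -0.21626, +0.74445); u = 801.4·(-0.16676)/0.74445 + 314.9 = 135.3874, v = 487.6·(-0.21626)/0.74445 + 228.0 = 86.3522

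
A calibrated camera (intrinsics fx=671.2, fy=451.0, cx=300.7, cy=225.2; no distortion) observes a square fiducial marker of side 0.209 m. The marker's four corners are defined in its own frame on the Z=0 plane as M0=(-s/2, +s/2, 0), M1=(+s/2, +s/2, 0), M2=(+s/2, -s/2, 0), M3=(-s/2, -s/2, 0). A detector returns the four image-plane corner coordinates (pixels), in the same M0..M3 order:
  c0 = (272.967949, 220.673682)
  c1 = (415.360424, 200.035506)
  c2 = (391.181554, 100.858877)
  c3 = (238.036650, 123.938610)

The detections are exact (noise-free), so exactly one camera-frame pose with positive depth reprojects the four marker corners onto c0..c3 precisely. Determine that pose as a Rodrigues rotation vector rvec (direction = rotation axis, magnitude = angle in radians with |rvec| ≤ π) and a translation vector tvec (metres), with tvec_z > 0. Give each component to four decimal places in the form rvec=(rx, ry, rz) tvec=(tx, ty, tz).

Intrinsics K: fx=671.2, fy=451.0, cx=300.7, cy=225.2
Marker side s = 0.209 m; corners in marker frame (Z=0):
  M0 = (-0.1045, +0.1045, 0)
  M1 = (+0.1045, +0.1045, 0)
  M2 = (+0.1045, -0.1045, 0)
  M3 = (-0.1045, -0.1045, 0)
Detected image corners:
  c0 = (272.967949, 220.673682) px
  c1 = (415.360424, 200.035506) px
  c2 = (391.181554, 100.858877) px
  c3 = (238.036650, 123.938610) px
Planar DLT: solve 8×8 A·h = b for H (H[2,2]=1):
  H  [+692.96342 +258.81926 +329.62936]
  H  [-110.79222 +526.13308 +163.24479]
  H  [-0.03979 +0.35612 +1.00000]
B = K⁻¹H; ‖b₁‖=1.074984, ‖b₂‖=1.074984; λ = 2/(‖b₁‖+‖b₂‖) = 0.930246, sign → tz>0 ⇒ λ=+0.930246
r₁ = λ·B[:,0] = (+0.97699,-0.21004,-0.03702); r₂ = λ·B[:,1] = (+0.21030,+0.91980,+0.33128)
r₃ = r₁×r₂ = (-0.03554,-0.33144,+0.94281); SVD([r₁ r₂ r₃]) → R = UVᵀ:
  R  [+0.97699 +0.21030 -0.03554]
  R  [-0.21004 +0.91980 -0.33144]
  R  [-0.03702 +0.33128 +0.94281]
t = (+0.04009, -0.12779, +0.93025) m
tr R = 2.839598; θ = arccos((tr R − 1)/2) = 0.403228 rad = 23.103°
axis k = ((R−Rᵀ)₃₂, (R−Rᵀ)₁₃, (R−Rᵀ)₂₁) / (2 sinθ) = (+0.844463, +0.001886, -0.535611)
rvec = θ·k = (+0.340511, +0.000760, -0.215973)

rvec=(0.3405, 0.0008, -0.2160) tvec=(0.0401, -0.1278, 0.9302)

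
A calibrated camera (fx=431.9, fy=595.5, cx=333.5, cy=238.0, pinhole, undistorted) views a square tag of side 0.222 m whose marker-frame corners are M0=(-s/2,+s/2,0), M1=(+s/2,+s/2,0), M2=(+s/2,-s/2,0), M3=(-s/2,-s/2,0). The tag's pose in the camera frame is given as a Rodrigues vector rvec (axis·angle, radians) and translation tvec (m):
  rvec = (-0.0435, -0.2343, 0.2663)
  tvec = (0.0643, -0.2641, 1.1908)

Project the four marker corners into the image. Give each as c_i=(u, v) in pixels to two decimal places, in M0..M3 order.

Intrinsics K: fx=431.9, fy=595.5, cx=333.5, cy=238.0
Marker side s = 0.222 m; corners in marker frame (Z=0):
  M0 = (-0.1110, +0.1110, 0)
  M1 = (+0.1110, +0.1110, 0)
  M2 = (+0.1110, -0.1110, 0)
  M3 = (-0.1110, -0.1110, 0)
rvec = (-0.0435, -0.2343, 0.2663), |rvec| = θ = 0.35736 rad = 20.475°
Rodrigues: sinθ=0.34980, 1−cosθ=0.06318; R = I + sinθ·[k]× + (1−cosθ)·[k]×²:
    [+0.93776 -0.25563 -0.23508]
    [+0.26571 +0.96398 +0.01171]
    [+0.22361 -0.07345 +0.97191]
t = (0.0643, -0.2641, 1.1908) m
M0: Pc = R·M0+t = (-0.06817, -0.18659, +1.15783); u = 431.9·(-0.06817)/1.15783 + 333.5 = 308.0723, v = 595.5·(-0.18659)/1.15783 + 238.0 = 142.0310
M1: Pc = R·M1+t = (+0.14002, -0.12760, +1.20747); u = 431.9·(+0.14002)/1.20747 + 333.5 = 383.5827, v = 595.5·(-0.12760)/1.20747 + 238.0 = 175.0681
M2: Pc = R·M2+t = (+0.19677, -0.34161, +1.22377); u = 431.9·(+0.19677)/1.22377 + 333.5 = 402.9436, v = 595.5·(-0.34161)/1.22377 + 238.0 = 71.7702
M3: Pc = R·M3+t = (-0.01142, -0.40060, +1.17413); u = 431.9·(-0.01142)/1.17413 + 333.5 = 329.3003, v = 595.5·(-0.40060)/1.17413 + 238.0 = 34.8244

c0=(308.07, 142.03) c1=(383.58, 175.07) c2=(402.94, 71.77) c3=(329.30, 34.82)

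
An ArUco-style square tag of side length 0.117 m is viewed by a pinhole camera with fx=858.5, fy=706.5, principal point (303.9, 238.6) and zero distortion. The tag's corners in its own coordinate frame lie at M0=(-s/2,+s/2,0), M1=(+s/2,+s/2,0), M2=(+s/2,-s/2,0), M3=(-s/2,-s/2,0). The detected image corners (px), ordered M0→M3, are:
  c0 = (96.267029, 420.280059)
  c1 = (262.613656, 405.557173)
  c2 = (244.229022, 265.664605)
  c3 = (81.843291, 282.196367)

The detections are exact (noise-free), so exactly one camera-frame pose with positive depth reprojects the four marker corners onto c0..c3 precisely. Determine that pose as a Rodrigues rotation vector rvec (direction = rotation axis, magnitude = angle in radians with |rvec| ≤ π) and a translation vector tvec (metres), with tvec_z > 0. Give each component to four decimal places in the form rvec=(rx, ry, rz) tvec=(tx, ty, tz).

Intrinsics K: fx=858.5, fy=706.5, cx=303.9, cy=238.6
Marker side s = 0.117 m; corners in marker frame (Z=0):
  M0 = (-0.0585, +0.0585, 0)
  M1 = (+0.0585, +0.0585, 0)
  M2 = (+0.0585, -0.0585, 0)
  M3 = (-0.0585, -0.0585, 0)
Detected image corners:
  c0 = (96.267029, 420.280059) px
  c1 = (262.613656, 405.557173) px
  c2 = (244.229022, 265.664605) px
  c3 = (81.843291, 282.196367) px
Planar DLT: solve 8×8 A·h = b for H (H[2,2]=1):
  H  [+1381.89030 +107.07720 +170.50683]
  H  [-179.29605 +1121.69412 +342.70189]
  H  [-0.13290 -0.19270 +1.00000]
B = K⁻¹H; ‖b₁‖=1.675102, ‖b₂‖=1.675102; λ = 2/(‖b₁‖+‖b₂‖) = 0.596979, sign → tz>0 ⇒ λ=+0.596979
r₁ = λ·B[:,0] = (+0.98902,-0.12471,-0.07934); r₂ = λ·B[:,1] = (+0.11518,+0.98666,-0.11504)
r₃ = r₁×r₂ = (+0.09263,+0.10464,+0.99019); SVD([r₁ r₂ r₃]) → R = UVᵀ:
  R  [+0.98902 +0.11518 +0.09263]
  R  [-0.12471 +0.98666 +0.10464]
  R  [-0.07934 -0.11504 +0.99019]
t = (-0.09276, +0.08796, +0.59698) m
tr R = 2.965865; θ = arccos((tr R − 1)/2) = 0.185022 rad = 10.601°
axis k = ((R−Rᵀ)₃₂, (R−Rᵀ)₁₃, (R−Rᵀ)₂₁) / (2 sinθ) = (-0.597049, +0.467386, -0.651984)
rvec = θ·k = (-0.110467, +0.086477, -0.120631)

rvec=(-0.1105, 0.0865, -0.1206) tvec=(-0.0928, 0.0880, 0.5970)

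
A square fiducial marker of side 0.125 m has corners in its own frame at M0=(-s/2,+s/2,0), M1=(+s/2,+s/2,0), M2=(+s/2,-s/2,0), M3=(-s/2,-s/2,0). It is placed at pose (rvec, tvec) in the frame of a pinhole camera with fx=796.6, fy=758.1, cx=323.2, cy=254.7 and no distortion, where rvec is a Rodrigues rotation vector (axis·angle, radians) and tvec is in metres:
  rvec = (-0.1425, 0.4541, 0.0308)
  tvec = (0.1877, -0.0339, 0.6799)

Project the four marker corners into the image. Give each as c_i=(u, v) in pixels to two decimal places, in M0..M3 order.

Intrinsics K: fx=796.6, fy=758.1, cx=323.2, cy=254.7
Marker side s = 0.125 m; corners in marker frame (Z=0):
  M0 = (-0.0625, +0.0625, 0)
  M1 = (+0.0625, +0.0625, 0)
  M2 = (+0.0625, -0.0625, 0)
  M3 = (-0.0625, -0.0625, 0)
rvec = (-0.1425, 0.4541, 0.0308), |rvec| = θ = 0.47693 rad = 27.326°
Rodrigues: sinθ=0.45905, 1−cosθ=0.11159; R = I + sinθ·[k]× + (1−cosθ)·[k]×²:
    [+0.89837 -0.06139 +0.43493]
    [-0.00210 +0.98957 +0.14402]
    [-0.43923 -0.13030 +0.88887]
t = (0.1877, -0.0339, 0.6799) m
M0: Pc = R·M0+t = (+0.12771, +0.02808, +0.69921); u = 796.6·(+0.12771)/0.69921 + 323.2 = 468.7040, v = 758.1·(+0.02808)/0.69921 + 254.7 = 285.1446
M1: Pc = R·M1+t = (+0.24001, +0.02782, +0.64430); u = 796.6·(+0.24001)/0.64430 + 323.2 = 619.9432, v = 758.1·(+0.02782)/0.64430 + 254.7 = 287.4300
M2: Pc = R·M2+t = (+0.24769, -0.09588, +0.66059); u = 796.6·(+0.24769)/0.66059 + 323.2 = 621.8808, v = 758.1·(-0.09588)/0.66059 + 254.7 = 144.6679
M3: Pc = R·M3+t = (+0.13539, -0.09562, +0.71550); u = 796.6·(+0.13539)/0.71550 + 323.2 = 473.9357, v = 758.1·(-0.09562)/0.71550 + 254.7 = 153.3895

c0=(468.70, 285.14) c1=(619.94, 287.43) c2=(621.88, 144.67) c3=(473.94, 153.39)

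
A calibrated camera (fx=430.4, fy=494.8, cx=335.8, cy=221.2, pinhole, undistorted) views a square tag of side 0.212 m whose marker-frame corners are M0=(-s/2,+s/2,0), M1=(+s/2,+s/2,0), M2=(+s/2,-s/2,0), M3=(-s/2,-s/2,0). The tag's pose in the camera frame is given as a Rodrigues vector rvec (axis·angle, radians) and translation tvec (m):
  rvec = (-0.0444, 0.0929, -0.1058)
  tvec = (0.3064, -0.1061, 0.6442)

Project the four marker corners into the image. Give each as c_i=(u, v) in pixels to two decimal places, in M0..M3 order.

c0=(476.76, 229.28) c1=(624.57, 211.62) c2=(605.13, 48.91) c3=(460.22, 71.02)

Intrinsics K: fx=430.4, fy=494.8, cx=335.8, cy=221.2
Marker side s = 0.212 m; corners in marker frame (Z=0):
  M0 = (-0.1060, +0.1060, 0)
  M1 = (+0.1060, +0.1060, 0)
  M2 = (+0.1060, -0.1060, 0)
  M3 = (-0.1060, -0.1060, 0)
rvec = (-0.0444, 0.0929, -0.1058), |rvec| = θ = 0.14763 rad = 8.459°
Rodrigues: sinθ=0.14710, 1−cosθ=0.01088; R = I + sinθ·[k]× + (1−cosθ)·[k]×²:
    [+0.99011 +0.10336 +0.09491]
    [-0.10747 +0.99343 +0.03933]
    [-0.09022 -0.04914 +0.99471]
t = (0.3064, -0.1061, 0.6442) m
M0: Pc = R·M0+t = (+0.21240, +0.01060, +0.64855); u = 430.4·(+0.21240)/0.64855 + 335.8 = 476.7582, v = 494.8·(+0.01060)/0.64855 + 221.2 = 229.2839
M1: Pc = R·M1+t = (+0.42231, -0.01219, +0.62943); u = 430.4·(+0.42231)/0.62943 + 335.8 = 624.5719, v = 494.8·(-0.01219)/0.62943 + 221.2 = 211.6182
M2: Pc = R·M2+t = (+0.40040, -0.22280, +0.63985); u = 430.4·(+0.40040)/0.63985 + 335.8 = 605.1306, v = 494.8·(-0.22280)/0.63985 + 221.2 = 48.9095
M3: Pc = R·M3+t = (+0.19049, -0.20001, +0.65897); u = 430.4·(+0.19049)/0.65897 + 335.8 = 460.2182, v = 494.8·(-0.20001)/0.65897 + 221.2 = 71.0184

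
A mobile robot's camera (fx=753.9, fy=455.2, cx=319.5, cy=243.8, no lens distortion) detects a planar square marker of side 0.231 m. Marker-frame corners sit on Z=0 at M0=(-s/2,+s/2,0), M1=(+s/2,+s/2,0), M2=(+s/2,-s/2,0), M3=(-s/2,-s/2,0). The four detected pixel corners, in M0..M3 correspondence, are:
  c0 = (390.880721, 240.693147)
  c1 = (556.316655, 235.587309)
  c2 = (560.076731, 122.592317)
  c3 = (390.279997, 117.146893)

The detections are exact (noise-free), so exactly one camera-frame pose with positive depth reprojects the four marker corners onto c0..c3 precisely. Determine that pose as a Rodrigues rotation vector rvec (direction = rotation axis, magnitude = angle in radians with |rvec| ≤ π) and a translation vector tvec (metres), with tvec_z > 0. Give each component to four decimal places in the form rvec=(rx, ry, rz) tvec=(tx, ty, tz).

Intrinsics K: fx=753.9, fy=455.2, cx=319.5, cy=243.8
Marker side s = 0.231 m; corners in marker frame (Z=0):
  M0 = (-0.1155, +0.1155, 0)
  M1 = (+0.1155, +0.1155, 0)
  M2 = (+0.1155, -0.1155, 0)
  M3 = (-0.1155, -0.1155, 0)
Detected image corners:
  c0 = (390.880721, 240.693147) px
  c1 = (556.316655, 235.587309) px
  c2 = (560.076731, 122.592317) px
  c3 = (390.279997, 117.146893) px
Planar DLT: solve 8×8 A·h = b for H (H[2,2]=1):
  H  [+908.61613 +47.89499 +478.11469]
  H  [+69.53069 +531.78756 +179.80280]
  H  [+0.38604 +0.11626 +1.00000]
B = K⁻¹H; ‖b₁‖=1.112166, ‖b₂‖=1.112166; λ = 2/(‖b₁‖+‖b₂‖) = 0.899146, sign → tz>0 ⇒ λ=+0.899146
r₁ = λ·B[:,0] = (+0.93657,-0.04856,+0.34710); r₂ = λ·B[:,1] = (+0.01282,+0.99444,+0.10454)
r₃ = r₁×r₂ = (-0.35025,-0.09346,+0.93198); SVD([r₁ r₂ r₃]) → R = UVᵀ:
  R  [+0.93657 +0.01282 -0.35025]
  R  [-0.04856 +0.99444 -0.09346]
  R  [+0.34710 +0.10454 +0.93198]
t = (+0.18917, -0.12641, +0.89915) m
tr R = 2.862990; θ = arccos((tr R − 1)/2) = 0.372295 rad = 21.331°
axis k = ((R−Rᵀ)₃₂, (R−Rᵀ)₁₃, (R−Rᵀ)₂₁) / (2 sinθ) = (+0.272156, -0.958547, -0.084372)
rvec = θ·k = (+0.101322, -0.356863, -0.031411)

rvec=(0.1013, -0.3569, -0.0314) tvec=(0.1892, -0.1264, 0.8991)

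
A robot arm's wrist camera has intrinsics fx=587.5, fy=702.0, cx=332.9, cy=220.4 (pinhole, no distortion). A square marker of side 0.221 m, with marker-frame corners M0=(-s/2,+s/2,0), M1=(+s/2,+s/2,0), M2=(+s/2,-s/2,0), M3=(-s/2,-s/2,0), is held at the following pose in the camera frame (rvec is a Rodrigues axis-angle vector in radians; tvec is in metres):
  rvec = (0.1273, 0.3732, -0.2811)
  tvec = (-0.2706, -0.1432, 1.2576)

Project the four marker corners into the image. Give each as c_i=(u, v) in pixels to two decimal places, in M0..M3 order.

Intrinsics K: fx=587.5, fy=702.0, cx=332.9, cy=220.4
Marker side s = 0.221 m; corners in marker frame (Z=0):
  M0 = (-0.1105, +0.1105, 0)
  M1 = (+0.1105, +0.1105, 0)
  M2 = (+0.1105, -0.1105, 0)
  M3 = (-0.1105, -0.1105, 0)
rvec = (0.1273, 0.3732, -0.2811), |rvec| = θ = 0.48425 rad = 27.746°
Rodrigues: sinθ=0.46555, 1−cosθ=0.11498; R = I + sinθ·[k]× + (1−cosθ)·[k]×²:
    [+0.89297 +0.29354 +0.34124]
    [-0.24695 +0.95331 -0.17382]
    [-0.37633 +0.07095 +0.92377]
t = (-0.2706, -0.1432, 1.2576) m
M0: Pc = R·M0+t = (-0.33684, -0.01057, +1.30702); u = 587.5·(-0.33684)/1.30702 + 332.9 = 181.4935, v = 702.0·(-0.01057)/1.30702 + 220.4 = 214.7222
M1: Pc = R·M1+t = (-0.13949, -0.06515, +1.22386); u = 587.5·(-0.13949)/1.22386 + 332.9 = 265.9385, v = 702.0·(-0.06515)/1.22386 + 220.4 = 183.0320
M2: Pc = R·M2+t = (-0.20436, -0.27583, +1.20818); u = 587.5·(-0.20436)/1.20818 + 332.9 = 233.5245, v = 702.0·(-0.27583)/1.20818 + 220.4 = 60.1322
M3: Pc = R·M3+t = (-0.40171, -0.22125, +1.29134); u = 587.5·(-0.40171)/1.29134 + 332.9 = 150.1418, v = 702.0·(-0.22125)/1.29134 + 220.4 = 100.1225

c0=(181.49, 214.72) c1=(265.94, 183.03) c2=(233.52, 60.13) c3=(150.14, 100.12)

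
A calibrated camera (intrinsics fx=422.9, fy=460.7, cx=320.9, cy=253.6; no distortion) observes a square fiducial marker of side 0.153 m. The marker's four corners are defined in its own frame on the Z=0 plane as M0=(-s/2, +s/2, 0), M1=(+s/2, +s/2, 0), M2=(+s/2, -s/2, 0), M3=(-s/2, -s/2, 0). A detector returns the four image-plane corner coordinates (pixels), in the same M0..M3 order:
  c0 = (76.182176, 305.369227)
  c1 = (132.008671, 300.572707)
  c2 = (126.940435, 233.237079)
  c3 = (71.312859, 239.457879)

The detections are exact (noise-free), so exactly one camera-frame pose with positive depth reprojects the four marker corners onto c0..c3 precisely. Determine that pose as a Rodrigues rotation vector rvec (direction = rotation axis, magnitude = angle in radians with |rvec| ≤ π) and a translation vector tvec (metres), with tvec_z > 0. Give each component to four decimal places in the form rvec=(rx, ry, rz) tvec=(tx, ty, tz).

rvec=(-0.0049, 0.1492, -0.0877) tvec=(-0.5475, 0.0368, 1.0545)

Intrinsics K: fx=422.9, fy=460.7, cx=320.9, cy=253.6
Marker side s = 0.153 m; corners in marker frame (Z=0):
  M0 = (-0.0765, +0.0765, 0)
  M1 = (+0.0765, +0.0765, 0)
  M2 = (+0.0765, -0.0765, 0)
  M3 = (-0.0765, -0.0765, 0)
Detected image corners:
  c0 = (76.182176, 305.369227) px
  c1 = (132.008671, 300.572707) px
  c2 = (126.940435, 233.237079) px
  c3 = (71.312859, 239.457879) px
Planar DLT: solve 8×8 A·h = b for H (H[2,2]=1):
  H  [+349.94010 +31.37205 +101.30925]
  H  [-73.92713 +432.48732 +269.66135]
  H  [-0.14062 -0.01079 +1.00000]
B = K⁻¹H; ‖b₁‖=0.948348, ‖b₂‖=0.948348; λ = 2/(‖b₁‖+‖b₂‖) = 1.054465, sign → tz>0 ⇒ λ=+1.054465
r₁ = λ·B[:,0] = (+0.98506,-0.08759,-0.14828); r₂ = λ·B[:,1] = (+0.08686,+0.99616,-0.01138)
r₃ = r₁×r₂ = (+0.14870,-0.00167,+0.98888); SVD([r₁ r₂ r₃]) → R = UVᵀ:
  R  [+0.98506 +0.08686 +0.14870]
  R  [-0.08759 +0.99616 -0.00167]
  R  [-0.14828 -0.01138 +0.98888]
t = (-0.54753, +0.03676, +1.05447) m
tr R = 2.970096; θ = arccos((tr R − 1)/2) = 0.173145 rad = 9.920°
axis k = ((R−Rᵀ)₃₂, (R−Rᵀ)₁₃, (R−Rᵀ)₂₁) / (2 sinθ) = (-0.028184, +0.861909, -0.506279)
rvec = θ·k = (-0.004880, +0.149235, -0.087659)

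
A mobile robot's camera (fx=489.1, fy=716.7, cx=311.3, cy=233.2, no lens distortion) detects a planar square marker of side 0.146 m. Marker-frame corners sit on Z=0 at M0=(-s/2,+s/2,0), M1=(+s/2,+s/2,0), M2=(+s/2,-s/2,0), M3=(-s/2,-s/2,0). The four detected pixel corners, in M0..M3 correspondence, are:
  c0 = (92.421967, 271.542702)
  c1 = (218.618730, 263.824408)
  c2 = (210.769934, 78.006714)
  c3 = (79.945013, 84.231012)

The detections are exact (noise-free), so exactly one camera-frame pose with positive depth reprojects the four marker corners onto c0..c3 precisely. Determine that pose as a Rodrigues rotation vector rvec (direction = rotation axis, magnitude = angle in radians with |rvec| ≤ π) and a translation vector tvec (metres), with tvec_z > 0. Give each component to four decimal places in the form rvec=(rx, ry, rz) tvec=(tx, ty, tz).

Intrinsics K: fx=489.1, fy=716.7, cx=311.3, cy=233.2
Marker side s = 0.146 m; corners in marker frame (Z=0):
  M0 = (-0.0730, +0.0730, 0)
  M1 = (+0.0730, +0.0730, 0)
  M2 = (+0.0730, -0.0730, 0)
  M3 = (-0.0730, -0.0730, 0)
Detected image corners:
  c0 = (92.421967, 271.542702) px
  c1 = (218.618730, 263.824408) px
  c2 = (210.769934, 78.006714) px
  c3 = (79.945013, 84.231012) px
Planar DLT: solve 8×8 A·h = b for H (H[2,2]=1):
  H  [+889.54131 +105.88358 +150.82816]
  H  [-36.69858 +1319.95497 +176.03028]
  H  [+0.06388 +0.24162 +1.00000]
B = K⁻¹H; ‖b₁‖=1.780677, ‖b₂‖=1.780677; λ = 2/(‖b₁‖+‖b₂‖) = 0.561584, sign → tz>0 ⇒ λ=+0.561584
r₁ = λ·B[:,0] = (+0.99854,-0.04043,+0.03587); r₂ = λ·B[:,1] = (+0.03521,+0.99013,+0.13569)
r₃ = r₁×r₂ = (-0.04100,-0.13423,+0.99010); SVD([r₁ r₂ r₃]) → R = UVᵀ:
  R  [+0.99854 +0.03521 -0.04100]
  R  [-0.04043 +0.99013 -0.13423]
  R  [+0.03587 +0.13569 +0.99010]
t = (-0.18425, -0.04480, +0.56158) m
tr R = 2.978766; θ = arccos((tr R − 1)/2) = 0.145849 rad = 8.357°
axis k = ((R−Rᵀ)₃₂, (R−Rᵀ)₁₃, (R−Rᵀ)₂₁) / (2 sinθ) = (+0.928615, -0.264484, -0.260234)
rvec = θ·k = (+0.135438, -0.038575, -0.037955)

rvec=(0.1354, -0.0386, -0.0380) tvec=(-0.1843, -0.0448, 0.5616)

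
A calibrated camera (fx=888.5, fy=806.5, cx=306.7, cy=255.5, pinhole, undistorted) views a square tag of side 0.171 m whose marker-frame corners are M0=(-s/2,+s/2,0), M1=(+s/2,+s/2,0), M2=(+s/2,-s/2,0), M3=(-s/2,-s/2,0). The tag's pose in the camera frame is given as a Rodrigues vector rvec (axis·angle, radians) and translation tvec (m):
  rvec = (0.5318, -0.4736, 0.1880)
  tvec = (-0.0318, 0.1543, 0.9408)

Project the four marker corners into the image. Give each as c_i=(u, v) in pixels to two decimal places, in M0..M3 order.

Intrinsics K: fx=888.5, fy=806.5, cx=306.7, cy=255.5
Marker side s = 0.171 m; corners in marker frame (Z=0):
  M0 = (-0.0855, +0.0855, 0)
  M1 = (+0.0855, +0.0855, 0)
  M2 = (+0.0855, -0.0855, 0)
  M3 = (-0.0855, -0.0855, 0)
rvec = (0.5318, -0.4736, 0.1880), |rvec| = θ = 0.73651 rad = 42.199°
Rodrigues: sinθ=0.67171, 1−cosθ=0.25919; R = I + sinθ·[k]× + (1−cosθ)·[k]×²:
    [+0.87594 -0.29180 -0.38416]
    [+0.05112 +0.84798 -0.52755]
    [+0.47970 +0.44247 +0.75770]
t = (-0.0318, 0.1543, 0.9408) m
M0: Pc = R·M0+t = (-0.13164, +0.22243, +0.93762); u = 888.5·(-0.13164)/0.93762 + 306.7 = 181.9542, v = 806.5·(+0.22243)/0.93762 + 255.5 = 446.8271
M1: Pc = R·M1+t = (+0.01814, +0.23117, +1.01965); u = 888.5·(+0.01814)/1.01965 + 306.7 = 322.5107, v = 806.5·(+0.23117)/1.01965 + 255.5 = 438.3492
M2: Pc = R·M2+t = (+0.06804, +0.08617, +0.94398); u = 888.5·(+0.06804)/0.94398 + 306.7 = 370.7426, v = 806.5·(+0.08617)/0.94398 + 255.5 = 329.1183
M3: Pc = R·M3+t = (-0.08174, +0.07743, +0.86195); u = 888.5·(-0.08174)/0.86195 + 306.7 = 222.4382, v = 806.5·(+0.07743)/0.86195 + 255.5 = 327.9453

c0=(181.95, 446.83) c1=(322.51, 438.35) c2=(370.74, 329.12) c3=(222.44, 327.95)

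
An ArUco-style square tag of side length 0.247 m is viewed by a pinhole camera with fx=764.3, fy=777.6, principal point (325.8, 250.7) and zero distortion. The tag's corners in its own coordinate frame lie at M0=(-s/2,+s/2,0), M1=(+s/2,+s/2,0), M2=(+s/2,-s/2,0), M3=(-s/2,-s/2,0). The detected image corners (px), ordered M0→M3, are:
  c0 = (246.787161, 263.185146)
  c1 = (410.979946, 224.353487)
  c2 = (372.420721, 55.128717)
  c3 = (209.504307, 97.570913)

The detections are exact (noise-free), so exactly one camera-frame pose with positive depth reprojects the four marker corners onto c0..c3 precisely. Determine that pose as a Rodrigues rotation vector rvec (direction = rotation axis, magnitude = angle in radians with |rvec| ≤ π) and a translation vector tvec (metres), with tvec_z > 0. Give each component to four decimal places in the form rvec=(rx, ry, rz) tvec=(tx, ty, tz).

rvec=(-0.0006, 0.1015, -0.2268) tvec=(-0.0246, -0.1300, 1.1164)

Intrinsics K: fx=764.3, fy=777.6, cx=325.8, cy=250.7
Marker side s = 0.247 m; corners in marker frame (Z=0):
  M0 = (-0.1235, +0.1235, 0)
  M1 = (+0.1235, +0.1235, 0)
  M2 = (+0.1235, -0.1235, 0)
  M3 = (-0.1235, -0.1235, 0)
Detected image corners:
  c0 = (246.787161, 263.185146) px
  c1 = (410.979946, 224.353487) px
  c2 = (372.420721, 55.128717) px
  c3 = (209.504307, 97.570913) px
Planar DLT: solve 8×8 A·h = b for H (H[2,2]=1):
  H  [+634.29284 +150.16717 +308.98973]
  H  [-178.92414 +676.01049 +160.17410]
  H  [-0.08992 -0.01075 +1.00000]
B = K⁻¹H; ‖b₁‖=0.895742, ‖b₂‖=0.895742; λ = 2/(‖b₁‖+‖b₂‖) = 1.116393, sign → tz>0 ⇒ λ=+1.116393
r₁ = λ·B[:,0] = (+0.96929,-0.22452,-0.10039); r₂ = λ·B[:,1] = (+0.22446,+0.97441,-0.01200)
r₃ = r₁×r₂ = (+0.10051,-0.01090,+0.99488); SVD([r₁ r₂ r₃]) → R = UVᵀ:
  R  [+0.96929 +0.22446 +0.10051]
  R  [-0.22452 +0.97441 -0.01090]
  R  [-0.10039 -0.01200 +0.99488]
t = (-0.02455, -0.12997, +1.11639) m
tr R = 2.938572; θ = arccos((tr R − 1)/2) = 0.248485 rad = 14.237°
axis k = ((R−Rᵀ)₃₂, (R−Rᵀ)₁₃, (R−Rᵀ)₂₁) / (2 sinθ) = (-0.002224, +0.408430, -0.912787)
rvec = θ·k = (-0.000553, +0.101489, -0.226814)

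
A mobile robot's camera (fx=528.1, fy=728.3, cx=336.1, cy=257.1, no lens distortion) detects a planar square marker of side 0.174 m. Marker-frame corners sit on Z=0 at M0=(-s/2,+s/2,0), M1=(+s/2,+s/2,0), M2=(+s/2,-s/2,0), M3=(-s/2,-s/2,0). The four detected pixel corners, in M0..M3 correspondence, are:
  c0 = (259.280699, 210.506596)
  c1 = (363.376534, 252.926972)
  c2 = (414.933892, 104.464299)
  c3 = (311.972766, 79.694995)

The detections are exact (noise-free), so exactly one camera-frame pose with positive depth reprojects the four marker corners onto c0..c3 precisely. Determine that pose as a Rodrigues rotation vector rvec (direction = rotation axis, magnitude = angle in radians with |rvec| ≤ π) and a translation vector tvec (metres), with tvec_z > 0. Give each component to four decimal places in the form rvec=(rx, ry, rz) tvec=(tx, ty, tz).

Intrinsics K: fx=528.1, fy=728.3, cx=336.1, cy=257.1
Marker side s = 0.174 m; corners in marker frame (Z=0):
  M0 = (-0.0870, +0.0870, 0)
  M1 = (+0.0870, +0.0870, 0)
  M2 = (+0.0870, -0.0870, 0)
  M3 = (-0.0870, -0.0870, 0)
Detected image corners:
  c0 = (259.280699, 210.506596) px
  c1 = (363.376534, 252.926972) px
  c2 = (414.933892, 104.464299) px
  c3 = (311.972766, 79.694995) px
Planar DLT: solve 8×8 A·h = b for H (H[2,2]=1):
  H  [+380.81933 -428.77681 +335.40080]
  H  [+88.66712 +737.79727 +158.64804]
  H  [-0.63447 -0.38243 +1.00000]
B = K⁻¹H; ‖b₁‖=1.336970, ‖b₂‖=1.336970; λ = 2/(‖b₁‖+‖b₂‖) = 0.747960, sign → tz>0 ⇒ λ=+0.747960
r₁ = λ·B[:,0] = (+0.84139,+0.25859,-0.47456); r₂ = λ·B[:,1] = (-0.42524,+0.85869,-0.28604)
r₃ = r₁×r₂ = (+0.33353,+0.44247,+0.83245); SVD([r₁ r₂ r₃]) → R = UVᵀ:
  R  [+0.84139 -0.42524 +0.33353]
  R  [+0.25859 +0.85869 +0.44247]
  R  [-0.47456 -0.28604 +0.83245]
t = (-0.00099, -0.10111, +0.74796) m
tr R = 2.532529; θ = arccos((tr R − 1)/2) = 0.697790 rad = 39.980°
axis k = ((R−Rᵀ)₃₂, (R−Rᵀ)₁₃, (R−Rᵀ)₂₁) / (2 sinθ) = (-0.566918, +0.628836, +0.532137)
rvec = θ·k = (-0.395589, +0.438795, +0.371320)

rvec=(-0.3956, 0.4388, 0.3713) tvec=(-0.0010, -0.1011, 0.7480)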